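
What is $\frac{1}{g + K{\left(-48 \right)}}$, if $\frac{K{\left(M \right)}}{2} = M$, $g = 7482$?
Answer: $\frac{1}{7386} \approx 0.00013539$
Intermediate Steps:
$K{\left(M \right)} = 2 M$
$\frac{1}{g + K{\left(-48 \right)}} = \frac{1}{7482 + 2 \left(-48\right)} = \frac{1}{7482 - 96} = \frac{1}{7386}$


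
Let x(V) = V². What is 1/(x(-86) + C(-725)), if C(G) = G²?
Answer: 1/533021 ≈ 1.8761e-6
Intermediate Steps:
1/(x(-86) + C(-725)) = 1/((-86)² + (-725)²) = 1/(7396 + 525625) = 1/533021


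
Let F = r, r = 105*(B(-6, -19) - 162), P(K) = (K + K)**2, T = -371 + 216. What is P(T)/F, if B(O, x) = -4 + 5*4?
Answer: -9610/1533 ≈ -6.2688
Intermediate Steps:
T = -155
B(O, x) = 16 (B(O, x) = -4 + 20 = 16)
P(K) = 4*K**2 (P(K) = (2*K)**2 = 4*K**2)
r = -15330 (r = 105*(16 - 162) = 105*(-146) = -15330)
F = -15330
P(T)/F = (4*(-155)**2)/(-15330) = (4*24025)*(-1/15330) = 96100*(-1/15330) = -9610/1533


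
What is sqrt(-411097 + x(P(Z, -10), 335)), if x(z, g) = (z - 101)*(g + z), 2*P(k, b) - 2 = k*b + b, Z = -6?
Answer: 2*I*sqrt(109543) ≈ 661.95*I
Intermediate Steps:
P(k, b) = 1 + b/2 + b*k/2 (P(k, b) = 1 + (k*b + b)/2 = 1 + (b*k + b)/2 = 1 + (b + b*k)/2 = 1 + (b/2 + b*k/2) = 1 + b/2 + b*k/2)
x(z, g) = (-101 + z)*(g + z)
sqrt(-411097 + x(P(Z, -10), 335)) = sqrt(-411097 + ((1 + (1/2)*(-10) + (1/2)*(-10)*(-6))**2 - 101*335 - 101*(1 + (1/2)*(-10) + (1/2)*(-10)*(-6)) + 335*(1 + (1/2)*(-10) + (1/2)*(-10)*(-6)))) = sqrt(-411097 + ((1 - 5 + 30)**2 - 33835 - 101*(1 - 5 + 30) + 335*(1 - 5 + 30))) = sqrt(-411097 + (26**2 - 33835 - 101*26 + 335*26)) = sqrt(-411097 + (676 - 33835 - 2626 + 8710)) = sqrt(-411097 - 27075) = sqrt(-438172) = 2*I*sqrt(109543)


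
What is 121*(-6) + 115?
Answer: -611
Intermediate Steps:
121*(-6) + 115 = -726 + 115 = -611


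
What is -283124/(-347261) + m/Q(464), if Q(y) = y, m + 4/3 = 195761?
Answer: 7045972463/16668528 ≈ 422.71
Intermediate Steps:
m = 587279/3 (m = -4/3 + 195761 = 587279/3 ≈ 1.9576e+5)
-283124/(-347261) + m/Q(464) = -283124/(-347261) + (587279/3)/464 = -283124*(-1/347261) + (587279/3)*(1/464) = 283124/347261 + 20251/48 = 7045972463/16668528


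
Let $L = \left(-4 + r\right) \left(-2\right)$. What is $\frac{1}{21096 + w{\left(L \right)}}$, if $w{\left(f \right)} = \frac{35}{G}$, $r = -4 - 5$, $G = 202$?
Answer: $\frac{202}{4261427} \approx 4.7402 \cdot 10^{-5}$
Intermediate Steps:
$r = -9$ ($r = -4 - 5 = -9$)
$L = 26$ ($L = \left(-4 - 9\right) \left(-2\right) = \left(-13\right) \left(-2\right) = 26$)
$w{\left(f \right)} = \frac{35}{202}$
$\frac{1}{21096 + w{\left(L \right)}} = \frac{1}{21096 + \frac{35}{202}} = \frac{1}{\frac{4261427}{202}} = \frac{202}{4261427}$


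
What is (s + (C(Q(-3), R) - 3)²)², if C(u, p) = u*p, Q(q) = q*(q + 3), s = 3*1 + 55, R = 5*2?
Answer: 4489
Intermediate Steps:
R = 10
s = 58 (s = 3 + 55 = 58)
Q(q) = q*(3 + q)
C(u, p) = p*u
(s + (C(Q(-3), R) - 3)²)² = (58 + (10*(-3*(3 - 3)) - 3)²)² = (58 + (10*(-3*0) - 3)²)² = (58 + (10*0 - 3)²)² = (58 + (0 - 3)²)² = (58 + (-3)²)² = (58 + 9)² = 67² = 4489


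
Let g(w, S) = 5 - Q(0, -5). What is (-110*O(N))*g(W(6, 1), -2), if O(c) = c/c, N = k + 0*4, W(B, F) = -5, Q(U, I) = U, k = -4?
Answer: -550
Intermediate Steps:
N = -4 (N = -4 + 0*4 = -4 + 0 = -4)
O(c) = 1
g(w, S) = 5 (g(w, S) = 5 - 1*0 = 5 + 0 = 5)
(-110*O(N))*g(W(6, 1), -2) = -110*1*5 = -110*5 = -550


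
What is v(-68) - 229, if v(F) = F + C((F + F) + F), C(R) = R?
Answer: -501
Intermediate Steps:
v(F) = 4*F (v(F) = F + ((F + F) + F) = F + (2*F + F) = F + 3*F = 4*F)
v(-68) - 229 = 4*(-68) - 229 = -272 - 229 = -501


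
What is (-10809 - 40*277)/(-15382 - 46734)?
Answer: 413/1172 ≈ 0.35239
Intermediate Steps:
(-10809 - 40*277)/(-15382 - 46734) = (-10809 - 11080)/(-62116) = -21889*(-1/62116) = 413/1172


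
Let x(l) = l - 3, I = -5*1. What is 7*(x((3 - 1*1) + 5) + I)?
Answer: -7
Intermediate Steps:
I = -5
x(l) = -3 + l
7*(x((3 - 1*1) + 5) + I) = 7*((-3 + ((3 - 1*1) + 5)) - 5) = 7*((-3 + ((3 - 1) + 5)) - 5) = 7*((-3 + (2 + 5)) - 5) = 7*((-3 + 7) - 5) = 7*(4 - 5) = 7*(-1) = -7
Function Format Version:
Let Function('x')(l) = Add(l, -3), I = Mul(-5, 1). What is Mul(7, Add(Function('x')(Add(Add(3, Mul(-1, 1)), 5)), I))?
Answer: -7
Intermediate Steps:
I = -5
Function('x')(l) = Add(-3, l)
Mul(7, Add(Function('x')(Add(Add(3, Mul(-1, 1)), 5)), I)) = Mul(7, Add(Add(-3, Add(Add(3, Mul(-1, 1)), 5)), -5)) = Mul(7, Add(Add(-3, Add(Add(3, -1), 5)), -5)) = Mul(7, Add(Add(-3, Add(2, 5)), -5)) = Mul(7, Add(Add(-3, 7), -5)) = Mul(7, Add(4, -5)) = Mul(7, -1) = -7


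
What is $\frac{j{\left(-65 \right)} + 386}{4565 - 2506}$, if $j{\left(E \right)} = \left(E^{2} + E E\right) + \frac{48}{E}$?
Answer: $\frac{574292}{133835} \approx 4.291$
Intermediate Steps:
$j{\left(E \right)} = 2 E^{2} + \frac{48}{E}$ ($j{\left(E \right)} = \left(E^{2} + E^{2}\right) + \frac{48}{E} = 2 E^{2} + \frac{48}{E}$)
$\frac{j{\left(-65 \right)} + 386}{4565 - 2506} = \frac{\frac{2 \left(24 + \left(-65\right)^{3}\right)}{-65} + 386}{4565 - 2506} = \frac{2 \left(- \frac{1}{65}\right) \left(24 - 274625\right) + 386}{2059} = \left(2 \left(- \frac{1}{65}\right) \left(-274601\right) + 386\right) \frac{1}{2059} = \left(\frac{549202}{65} + 386\right) \frac{1}{2059} = \frac{574292}{65} \cdot \frac{1}{2059} = \frac{574292}{133835}$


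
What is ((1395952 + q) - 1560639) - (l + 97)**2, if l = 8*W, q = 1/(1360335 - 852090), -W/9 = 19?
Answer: -904741155359/508245 ≈ -1.7801e+6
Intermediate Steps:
W = -171 (W = -9*19 = -171)
q = 1/508245 ≈ 1.9676e-6
l = -1368 (l = 8*(-171) = -1368)
((1395952 + q) - 1560639) - (l + 97)**2 = ((1395952 + 1/508245) - 1560639) - (-1368 + 97)**2 = (709485624241/508245 - 1560639) - 1*(-1271)**2 = -83701344314/508245 - 1*1615441 = -83701344314/508245 - 1615441 = -904741155359/508245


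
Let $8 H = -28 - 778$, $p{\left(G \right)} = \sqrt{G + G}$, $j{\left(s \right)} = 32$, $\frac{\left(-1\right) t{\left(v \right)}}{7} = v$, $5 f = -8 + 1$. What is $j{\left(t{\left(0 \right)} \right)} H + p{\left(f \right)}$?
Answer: $-3224 + \frac{i \sqrt{70}}{5} \approx -3224.0 + 1.6733 i$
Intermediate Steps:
$f = - \frac{7}{5}$ ($f = \frac{-8 + 1}{5} = \frac{1}{5} \left(-7\right) = - \frac{7}{5} \approx -1.4$)
$t{\left(v \right)} = - 7 v$
$p{\left(G \right)} = \sqrt{2} \sqrt{G}$ ($p{\left(G \right)} = \sqrt{2 G} = \sqrt{2} \sqrt{G}$)
$H = - \frac{403}{4}$ ($H = \frac{-28 - 778}{8} = \frac{1}{8} \left(-806\right) = - \frac{403}{4} \approx -100.75$)
$j{\left(t{\left(0 \right)} \right)} H + p{\left(f \right)} = 32 \left(- \frac{403}{4}\right) + \sqrt{2} \sqrt{- \frac{7}{5}} = -3224 + \sqrt{2} \frac{i \sqrt{35}}{5} = -3224 + \frac{i \sqrt{70}}{5}$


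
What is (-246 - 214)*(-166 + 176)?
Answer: -4600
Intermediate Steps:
(-246 - 214)*(-166 + 176) = -460*10 = -4600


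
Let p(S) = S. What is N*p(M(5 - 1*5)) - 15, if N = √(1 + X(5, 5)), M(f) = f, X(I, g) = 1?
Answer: -15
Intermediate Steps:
N = √2 (N = √(1 + 1) = √2 ≈ 1.4142)
N*p(M(5 - 1*5)) - 15 = √2*(5 - 1*5) - 15 = √2*(5 - 5) - 15 = √2*0 - 15 = 0 - 15 = -15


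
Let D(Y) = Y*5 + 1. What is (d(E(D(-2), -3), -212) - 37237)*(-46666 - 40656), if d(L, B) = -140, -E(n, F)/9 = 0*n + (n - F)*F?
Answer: 3263834394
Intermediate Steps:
D(Y) = 1 + 5*Y (D(Y) = 5*Y + 1 = 1 + 5*Y)
E(n, F) = -9*F*(n - F) (E(n, F) = -9*(0*n + (n - F)*F) = -9*(0 + F*(n - F)) = -9*F*(n - F))
(d(E(D(-2), -3), -212) - 37237)*(-46666 - 40656) = (-140 - 37237)*(-46666 - 40656) = -37377*(-87322) = 3263834394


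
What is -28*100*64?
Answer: -179200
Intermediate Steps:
-28*100*64 = -2800*64 = -179200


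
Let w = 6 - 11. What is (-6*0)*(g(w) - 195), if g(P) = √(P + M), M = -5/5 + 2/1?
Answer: 0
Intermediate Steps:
M = 1 (M = -5*⅕ + 2*1 = -1 + 2 = 1)
w = -5
g(P) = √(1 + P) (g(P) = √(P + 1) = √(1 + P))
(-6*0)*(g(w) - 195) = (-6*0)*(√(1 - 5) - 195) = 0*(√(-4) - 195) = 0*(2*I - 195) = 0*(-195 + 2*I) = 0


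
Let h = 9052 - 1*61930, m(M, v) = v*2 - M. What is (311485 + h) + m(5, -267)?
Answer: 258068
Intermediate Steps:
m(M, v) = -M + 2*v (m(M, v) = 2*v - M = -M + 2*v)
h = -52878 (h = 9052 - 61930 = -52878)
(311485 + h) + m(5, -267) = (311485 - 52878) + (-1*5 + 2*(-267)) = 258607 + (-5 - 534) = 258607 - 539 = 258068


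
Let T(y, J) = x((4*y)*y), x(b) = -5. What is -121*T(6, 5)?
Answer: 605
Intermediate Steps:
T(y, J) = -5
-121*T(6, 5) = -121*(-5) = 605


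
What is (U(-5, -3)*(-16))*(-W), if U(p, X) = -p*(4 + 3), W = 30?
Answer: 16800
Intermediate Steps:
U(p, X) = -7*p (U(p, X) = -p*7 = -7*p)
(U(-5, -3)*(-16))*(-W) = (-7*(-5)*(-16))*(-1*30) = (35*(-16))*(-30) = -560*(-30) = 16800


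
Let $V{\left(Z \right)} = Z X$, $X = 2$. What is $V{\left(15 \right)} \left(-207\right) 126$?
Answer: $-782460$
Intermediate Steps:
$V{\left(Z \right)} = 2 Z$ ($V{\left(Z \right)} = Z 2 = 2 Z$)
$V{\left(15 \right)} \left(-207\right) 126 = 2 \cdot 15 \left(-207\right) 126 = 30 \left(-207\right) 126 = \left(-6210\right) 126 = -782460$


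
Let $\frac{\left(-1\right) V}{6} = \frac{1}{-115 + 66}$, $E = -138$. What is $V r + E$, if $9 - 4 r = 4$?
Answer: $- \frac{13509}{98} \approx -137.85$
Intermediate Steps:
$r = \frac{5}{4}$ ($r = \frac{9}{4} - 1 = \frac{5}{4} \approx 1.25$)
$V = \frac{6}{49}$ ($V = - \frac{6}{-115 + 66} = - \frac{6}{-49} = \left(-6\right) \left(- \frac{1}{49}\right) = \frac{6}{49} \approx 0.12245$)
$V r + E = \frac{6}{49} \cdot \frac{5}{4} - 138 = \frac{15}{98} - 138 = - \frac{13509}{98}$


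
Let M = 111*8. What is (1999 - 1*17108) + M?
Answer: -14221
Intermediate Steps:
M = 888
(1999 - 1*17108) + M = (1999 - 1*17108) + 888 = (1999 - 17108) + 888 = -15109 + 888 = -14221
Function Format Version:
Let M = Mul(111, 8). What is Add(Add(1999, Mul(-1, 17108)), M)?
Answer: -14221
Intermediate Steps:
M = 888
Add(Add(1999, Mul(-1, 17108)), M) = Add(Add(1999, Mul(-1, 17108)), 888) = Add(Add(1999, -17108), 888) = Add(-15109, 888) = -14221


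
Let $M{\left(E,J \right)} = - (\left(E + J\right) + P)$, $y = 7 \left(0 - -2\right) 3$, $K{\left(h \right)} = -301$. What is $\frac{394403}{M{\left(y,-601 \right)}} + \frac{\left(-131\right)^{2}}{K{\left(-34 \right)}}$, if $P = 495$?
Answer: $\frac{117616999}{19264} \approx 6105.5$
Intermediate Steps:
$y = 42$ ($y = 7 \left(0 + 2\right) 3 = 7 \cdot 2 \cdot 3 = 14 \cdot 3 = 42$)
$M{\left(E,J \right)} = -495 - E - J$ ($M{\left(E,J \right)} = - (\left(E + J\right) + 495) = - (495 + E + J) = -495 - E - J$)
$\frac{394403}{M{\left(y,-601 \right)}} + \frac{\left(-131\right)^{2}}{K{\left(-34 \right)}} = \frac{394403}{-495 - 42 - -601} + \frac{\left(-131\right)^{2}}{-301} = \frac{394403}{-495 - 42 + 601} + 17161 \left(- \frac{1}{301}\right) = \frac{394403}{64} - \frac{17161}{301} = \frac{117616999}{19264}$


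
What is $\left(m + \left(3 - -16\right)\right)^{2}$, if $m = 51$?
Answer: $4900$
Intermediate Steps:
$\left(m + \left(3 - -16\right)\right)^{2} = \left(51 + \left(3 - -16\right)\right)^{2} = \left(51 + \left(3 + 16\right)\right)^{2} = \left(51 + 19\right)^{2} = 70^{2} = 4900$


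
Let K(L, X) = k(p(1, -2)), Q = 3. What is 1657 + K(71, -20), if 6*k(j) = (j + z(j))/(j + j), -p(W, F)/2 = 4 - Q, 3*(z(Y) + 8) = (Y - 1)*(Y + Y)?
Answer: 6629/4 ≈ 1657.3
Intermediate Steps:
z(Y) = -8 + 2*Y*(-1 + Y)/3 (z(Y) = -8 + ((Y - 1)*(Y + Y))/3 = -8 + ((-1 + Y)*(2*Y))/3 = -8 + (2*Y*(-1 + Y))/3 = -8 + 2*Y*(-1 + Y)/3)
p(W, F) = -2 (p(W, F) = -2*(4 - 1*3) = -2*(4 - 3) = -2*1 = -2)
k(j) = (-8 + j/3 + 2*j**2/3)/(12*j) (k(j) = ((j + (-8 - 2*j/3 + 2*j**2/3))/(j + j))/6 = ((-8 + j/3 + 2*j**2/3)/((2*j)))/6 = ((-8 + j/3 + 2*j**2/3)*(1/(2*j)))/6 = ((-8 + j/3 + 2*j**2/3)/(2*j))/6 = (-8 + j/3 + 2*j**2/3)/(12*j))
K(L, X) = 1/4 (K(L, X) = (1/36)*(-24 - 2 + 2*(-2)**2)/(-2) = (1/36)*(-1/2)*(-24 - 2 + 2*4) = (1/36)*(-1/2)*(-24 - 2 + 8) = (1/36)*(-1/2)*(-18) = 1/4)
1657 + K(71, -20) = 1657 + 1/4 = 6629/4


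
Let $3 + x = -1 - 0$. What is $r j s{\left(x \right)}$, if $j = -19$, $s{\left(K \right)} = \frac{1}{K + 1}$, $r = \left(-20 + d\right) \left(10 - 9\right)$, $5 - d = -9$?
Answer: $-38$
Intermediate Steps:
$d = 14$ ($d = 5 - -9 = 5 + 9 = 14$)
$x = -4$ ($x = -3 - 1 = -4$)
$r = -6$ ($r = \left(-20 + 14\right) \left(10 - 9\right) = \left(-6\right) 1 = -6$)
$s{\left(K \right)} = \frac{1}{1 + K}$
$r j s{\left(x \right)} = \frac{\left(-6\right) \left(-19\right)}{1 - 4} = \frac{114}{-3} = 114 \left(- \frac{1}{3}\right) = -38$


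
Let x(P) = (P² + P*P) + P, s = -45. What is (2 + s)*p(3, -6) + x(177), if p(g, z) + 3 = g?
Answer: 62835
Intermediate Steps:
p(g, z) = -3 + g
x(P) = P + 2*P² (x(P) = (P² + P²) + P = 2*P² + P = P + 2*P²)
(2 + s)*p(3, -6) + x(177) = (2 - 45)*(-3 + 3) + 177*(1 + 2*177) = -43*0 + 177*(1 + 354) = 0 + 177*355 = 0 + 62835 = 62835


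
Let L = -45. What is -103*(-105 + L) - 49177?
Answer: -33727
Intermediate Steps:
-103*(-105 + L) - 49177 = -103*(-105 - 45) - 49177 = -103*(-150) - 49177 = 15450 - 49177 = -33727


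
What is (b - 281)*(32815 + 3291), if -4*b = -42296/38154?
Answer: -193360267100/19077 ≈ -1.0136e+7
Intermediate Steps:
b = 5287/19077 (b = -(-10574)/38154 = -1/4*(-21148/19077) = 5287/19077 ≈ 0.27714)
(b - 281)*(32815 + 3291) = (5287/19077 - 281)*(32815 + 3291) = -5355350/19077*36106 = -193360267100/19077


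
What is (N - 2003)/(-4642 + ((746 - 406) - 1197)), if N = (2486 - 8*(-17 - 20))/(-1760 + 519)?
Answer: 2488505/6824259 ≈ 0.36466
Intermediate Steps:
N = -2782/1241 (N = (2486 - 8*(-37))/(-1241) = (2486 + 296)*(-1/1241) = 2782*(-1/1241) = -2782/1241 ≈ -2.2417)
(N - 2003)/(-4642 + ((746 - 406) - 1197)) = (-2782/1241 - 2003)/(-4642 + ((746 - 406) - 1197)) = -2488505/(1241*(-4642 + (340 - 1197))) = -2488505/(1241*(-4642 - 857)) = -2488505/1241/(-5499) = -2488505/1241*(-1/5499) = 2488505/6824259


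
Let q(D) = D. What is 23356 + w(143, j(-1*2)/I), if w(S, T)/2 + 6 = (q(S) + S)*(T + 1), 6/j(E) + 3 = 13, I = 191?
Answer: 22841496/955 ≈ 23918.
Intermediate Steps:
j(E) = 3/5 (j(E) = 6/(-3 + 13) = 6/10 = 6*(1/10) = 3/5)
w(S, T) = -12 + 4*S*(1 + T) (w(S, T) = -12 + 2*((S + S)*(T + 1)) = -12 + 2*((2*S)*(1 + T)) = -12 + 2*(2*S*(1 + T)) = -12 + 4*S*(1 + T))
23356 + w(143, j(-1*2)/I) = 23356 + (-12 + 4*143 + 4*143*((3/5)/191)) = 23356 + (-12 + 572 + 4*143*((3/5)*(1/191))) = 23356 + (-12 + 572 + 4*143*(3/955)) = 23356 + (-12 + 572 + 1716/955) = 23356 + 536516/955 = 22841496/955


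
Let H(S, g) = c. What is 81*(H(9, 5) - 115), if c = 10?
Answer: -8505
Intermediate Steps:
H(S, g) = 10
81*(H(9, 5) - 115) = 81*(10 - 115) = 81*(-105) = -8505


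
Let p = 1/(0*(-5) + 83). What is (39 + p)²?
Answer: 10484644/6889 ≈ 1521.9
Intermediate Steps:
p = 1/83 (p = 1/(0 + 83) = 1/83 ≈ 0.012048)
(39 + p)² = (39 + 1/83)² = (3238/83)² = 10484644/6889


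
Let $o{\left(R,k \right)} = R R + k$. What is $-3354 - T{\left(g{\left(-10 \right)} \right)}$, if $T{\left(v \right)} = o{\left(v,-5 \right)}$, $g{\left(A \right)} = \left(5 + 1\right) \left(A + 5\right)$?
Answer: $-4249$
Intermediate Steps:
$o{\left(R,k \right)} = k + R^{2}$ ($o{\left(R,k \right)} = R^{2} + k = k + R^{2}$)
$g{\left(A \right)} = 30 + 6 A$ ($g{\left(A \right)} = 6 \left(5 + A\right) = 30 + 6 A$)
$T{\left(v \right)} = -5 + v^{2}$
$-3354 - T{\left(g{\left(-10 \right)} \right)} = -3354 - \left(-5 + \left(30 + 6 \left(-10\right)\right)^{2}\right) = -3354 - \left(-5 + \left(30 - 60\right)^{2}\right) = -3354 - \left(-5 + \left(-30\right)^{2}\right) = -3354 - \left(-5 + 900\right) = -3354 - 895 = -4249$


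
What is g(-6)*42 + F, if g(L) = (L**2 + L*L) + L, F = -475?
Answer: 2297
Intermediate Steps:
g(L) = L + 2*L**2 (g(L) = (L**2 + L**2) + L = 2*L**2 + L = L + 2*L**2)
g(-6)*42 + F = -6*(1 + 2*(-6))*42 - 475 = -6*(1 - 12)*42 - 475 = -6*(-11)*42 - 475 = 66*42 - 475 = 2772 - 475 = 2297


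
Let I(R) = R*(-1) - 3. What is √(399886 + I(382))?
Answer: 3*√44389 ≈ 632.06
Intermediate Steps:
I(R) = -3 - R (I(R) = -R - 3 = -3 - R)
√(399886 + I(382)) = √(399886 + (-3 - 1*382)) = √(399886 + (-3 - 382)) = √(399886 - 385) = √399501 = 3*√44389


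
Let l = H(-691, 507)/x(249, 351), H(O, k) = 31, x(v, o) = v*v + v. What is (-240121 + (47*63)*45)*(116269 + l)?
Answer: -386770632326078/31125 ≈ -1.2426e+10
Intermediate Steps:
x(v, o) = v + v**2 (x(v, o) = v**2 + v = v + v**2)
l = 31/62250 (l = 31/((249*(1 + 249))) = 31/((249*250)) = 31/62250 ≈ 0.00049799)
(-240121 + (47*63)*45)*(116269 + l) = (-240121 + (47*63)*45)*(116269 + 31/62250) = (-240121 + 2961*45)*(7237745281/62250) = (-240121 + 133245)*(7237745281/62250) = -106876*7237745281/62250 = -386770632326078/31125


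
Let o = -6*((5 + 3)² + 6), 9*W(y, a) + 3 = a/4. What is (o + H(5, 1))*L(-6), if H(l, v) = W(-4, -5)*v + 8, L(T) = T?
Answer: 14849/6 ≈ 2474.8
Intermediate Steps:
W(y, a) = -⅓ + a/36 (W(y, a) = -⅓ + (a/4)/9 = -⅓ + a/36)
H(l, v) = 8 - 17*v/36 (H(l, v) = (-⅓ + (1/36)*(-5))*v + 8 = (-⅓ - 5/36)*v + 8 = -17*v/36 + 8 = 8 - 17*v/36)
o = -420 (o = -6*(8² + 6) = -6*(64 + 6) = -6*70 = -420)
(o + H(5, 1))*L(-6) = (-420 + (8 - 17/36*1))*(-6) = (-420 + (8 - 17/36))*(-6) = (-420 + 271/36)*(-6) = -14849/36*(-6) = 14849/6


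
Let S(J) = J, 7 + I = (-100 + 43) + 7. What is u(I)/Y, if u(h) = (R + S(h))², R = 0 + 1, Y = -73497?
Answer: -3136/73497 ≈ -0.042668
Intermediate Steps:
I = -57 (I = -7 + ((-100 + 43) + 7) = -7 + (-57 + 7) = -7 - 50 = -57)
R = 1
u(h) = (1 + h)²
u(I)/Y = (1 - 57)²/(-73497) = (-56)²*(-1/73497) = 3136*(-1/73497) = -3136/73497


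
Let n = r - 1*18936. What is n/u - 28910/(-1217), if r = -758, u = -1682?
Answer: 36297109/1023497 ≈ 35.464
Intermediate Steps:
n = -19694 (n = -758 - 1*18936 = -758 - 18936 = -19694)
n/u - 28910/(-1217) = -19694/(-1682) - 28910/(-1217) = -19694*(-1/1682) - 28910*(-1/1217) = 9847/841 + 28910/1217 = 36297109/1023497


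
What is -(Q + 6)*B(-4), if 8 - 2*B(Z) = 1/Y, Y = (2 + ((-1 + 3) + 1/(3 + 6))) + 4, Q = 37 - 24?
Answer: -10925/146 ≈ -74.829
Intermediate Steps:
Q = 13
Y = 73/9 (Y = (2 + (2 + 1/9)) + 4 = (2 + (2 + ⅑)) + 4 = (2 + 19/9) + 4 = 37/9 + 4 = 73/9 ≈ 8.1111)
B(Z) = 575/146 (B(Z) = 4 - 1/(2*73/9) = 4 - ½*9/73 = 4 - 9/146 = 575/146)
-(Q + 6)*B(-4) = -(13 + 6)*575/146 = -19*575/146 = -1*10925/146 = -10925/146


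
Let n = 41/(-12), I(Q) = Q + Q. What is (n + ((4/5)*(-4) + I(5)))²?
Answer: 41209/3600 ≈ 11.447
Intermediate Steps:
I(Q) = 2*Q
n = -41/12 (n = 41*(-1/12) = -41/12 ≈ -3.4167)
(n + ((4/5)*(-4) + I(5)))² = (-41/12 + ((4/5)*(-4) + 2*5))² = (-41/12 + ((4*(⅕))*(-4) + 10))² = (-41/12 + ((⅘)*(-4) + 10))² = (-41/12 + (-16/5 + 10))² = (-41/12 + 34/5)² = (203/60)² = 41209/3600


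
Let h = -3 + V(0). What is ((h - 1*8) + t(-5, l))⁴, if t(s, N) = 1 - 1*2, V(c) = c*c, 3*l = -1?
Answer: 20736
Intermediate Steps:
l = -⅓ (l = (⅓)*(-1) = -⅓ ≈ -0.33333)
V(c) = c²
t(s, N) = -1 (t(s, N) = 1 - 2 = -1)
h = -3 (h = -3 + 0² = -3 + 0 = -3)
((h - 1*8) + t(-5, l))⁴ = ((-3 - 1*8) - 1)⁴ = ((-3 - 8) - 1)⁴ = (-11 - 1)⁴ = (-12)⁴ = 20736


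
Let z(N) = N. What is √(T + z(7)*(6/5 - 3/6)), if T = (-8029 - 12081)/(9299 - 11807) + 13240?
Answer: √130252663365/3135 ≈ 115.12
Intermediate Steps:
T = 16613015/1254 (T = -20110/(-2508) + 13240 = -20110*(-1/2508) + 13240 = 10055/1254 + 13240 = 16613015/1254 ≈ 13248.)
√(T + z(7)*(6/5 - 3/6)) = √(16613015/1254 + 7*(6/5 - 3/6)) = √(16613015/1254 + 7*(6*(⅕) - 3*⅙)) = √(16613015/1254 + 7*(6/5 - ½)) = √(16613015/1254 + 7*(7/10)) = √(16613015/1254 + 49/10) = √(41547899/3135) = √130252663365/3135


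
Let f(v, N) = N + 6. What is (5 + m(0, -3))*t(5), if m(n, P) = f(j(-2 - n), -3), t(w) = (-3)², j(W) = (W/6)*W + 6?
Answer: 72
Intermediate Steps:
j(W) = 6 + W²/6 (j(W) = (W*(⅙))*W + 6 = (W/6)*W + 6 = W²/6 + 6 = 6 + W²/6)
t(w) = 9
f(v, N) = 6 + N
m(n, P) = 3 (m(n, P) = 6 - 3 = 3)
(5 + m(0, -3))*t(5) = (5 + 3)*9 = 8*9 = 72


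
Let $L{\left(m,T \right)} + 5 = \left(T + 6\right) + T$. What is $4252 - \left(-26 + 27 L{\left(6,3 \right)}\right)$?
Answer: $4089$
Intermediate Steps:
$L{\left(m,T \right)} = 1 + 2 T$ ($L{\left(m,T \right)} = -5 + \left(\left(T + 6\right) + T\right) = -5 + \left(\left(6 + T\right) + T\right) = -5 + \left(6 + 2 T\right) = 1 + 2 T$)
$4252 - \left(-26 + 27 L{\left(6,3 \right)}\right) = 4252 + \left(26 - 27 \left(1 + 2 \cdot 3\right)\right) = 4252 + \left(26 - 27 \left(1 + 6\right)\right) = 4252 + \left(26 - 189\right) = 4252 - 163 = 4089$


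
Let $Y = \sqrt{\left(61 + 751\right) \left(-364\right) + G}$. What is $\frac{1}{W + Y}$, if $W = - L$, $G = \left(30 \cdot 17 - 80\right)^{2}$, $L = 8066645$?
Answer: $- \frac{8066645}{65070761666693} - \frac{2 i \sqrt{27667}}{65070761666693} \approx -1.2397 \cdot 10^{-7} - 5.1124 \cdot 10^{-12} i$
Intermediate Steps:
$G = 184900$ ($G = \left(510 - 80\right)^{2} = 430^{2} = 184900$)
$Y = 2 i \sqrt{27667}$ ($Y = \sqrt{\left(61 + 751\right) \left(-364\right) + 184900} = \sqrt{812 \left(-364\right) + 184900} = \sqrt{-295568 + 184900} = \sqrt{-110668} = 2 i \sqrt{27667} \approx 332.67 i$)
$W = -8066645$ ($W = \left(-1\right) 8066645 = -8066645$)
$\frac{1}{W + Y} = \frac{1}{-8066645 + 2 i \sqrt{27667}}$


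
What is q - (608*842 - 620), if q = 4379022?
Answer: 3867706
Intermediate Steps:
q - (608*842 - 620) = 4379022 - (608*842 - 620) = 4379022 - (511936 - 620) = 4379022 - 1*511316 = 4379022 - 511316 = 3867706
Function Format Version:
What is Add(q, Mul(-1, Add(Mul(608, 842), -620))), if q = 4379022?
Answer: 3867706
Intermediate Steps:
Add(q, Mul(-1, Add(Mul(608, 842), -620))) = Add(4379022, Mul(-1, Add(Mul(608, 842), -620))) = Add(4379022, Mul(-1, Add(511936, -620))) = Add(4379022, Mul(-1, 511316)) = Add(4379022, -511316) = 3867706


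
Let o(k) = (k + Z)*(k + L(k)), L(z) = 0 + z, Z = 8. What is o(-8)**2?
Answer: 0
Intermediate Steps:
L(z) = z
o(k) = 2*k*(8 + k) (o(k) = (k + 8)*(k + k) = (8 + k)*(2*k) = 2*k*(8 + k))
o(-8)**2 = (2*(-8)*(8 - 8))**2 = (2*(-8)*0)**2 = 0**2 = 0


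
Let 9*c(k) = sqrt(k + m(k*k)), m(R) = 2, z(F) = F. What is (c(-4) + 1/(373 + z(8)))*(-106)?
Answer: -106/381 - 106*I*sqrt(2)/9 ≈ -0.27822 - 16.656*I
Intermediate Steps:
c(k) = sqrt(2 + k)/9 (c(k) = sqrt(k + 2)/9 = sqrt(2 + k)/9)
(c(-4) + 1/(373 + z(8)))*(-106) = (sqrt(2 - 4)/9 + 1/(373 + 8))*(-106) = (sqrt(-2)/9 + 1/381)*(-106) = ((I*sqrt(2))/9 + 1/381)*(-106) = (I*sqrt(2)/9 + 1/381)*(-106) = (1/381 + I*sqrt(2)/9)*(-106) = -106/381 - 106*I*sqrt(2)/9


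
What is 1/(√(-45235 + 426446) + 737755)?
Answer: 737755/544282058814 - √381211/544282058814 ≈ 1.3543e-6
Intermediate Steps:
1/(√(-45235 + 426446) + 737755) = 1/(√381211 + 737755) = 1/(737755 + √381211)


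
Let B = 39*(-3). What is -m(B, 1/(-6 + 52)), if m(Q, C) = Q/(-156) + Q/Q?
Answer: -7/4 ≈ -1.7500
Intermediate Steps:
B = -117
m(Q, C) = 1 - Q/156 (m(Q, C) = Q*(-1/156) + 1 = -Q/156 + 1 = 1 - Q/156)
-m(B, 1/(-6 + 52)) = -(1 - 1/156*(-117)) = -(1 + ¾) = -1*7/4 = -7/4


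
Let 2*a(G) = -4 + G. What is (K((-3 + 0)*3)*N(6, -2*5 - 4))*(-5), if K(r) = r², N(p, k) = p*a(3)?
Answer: 1215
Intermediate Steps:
a(G) = -2 + G/2 (a(G) = (-4 + G)/2 = -2 + G/2)
N(p, k) = -p/2 (N(p, k) = p*(-2 + (½)*3) = p*(-2 + 3/2) = p*(-½) = -p/2)
(K((-3 + 0)*3)*N(6, -2*5 - 4))*(-5) = (((-3 + 0)*3)²*(-½*6))*(-5) = ((-3*3)²*(-3))*(-5) = ((-9)²*(-3))*(-5) = (81*(-3))*(-5) = -243*(-5) = 1215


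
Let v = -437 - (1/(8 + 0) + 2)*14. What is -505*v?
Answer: 942835/4 ≈ 2.3571e+5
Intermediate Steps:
v = -1867/4 (v = -437 - (1/8 + 2)*14 = -437 - (⅛ + 2)*14 = -437 - 17*14/8 = -437 - 1*119/4 = -437 - 119/4 = -1867/4 ≈ -466.75)
-505*v = -505*(-1867/4) = 942835/4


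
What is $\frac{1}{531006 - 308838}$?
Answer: $\frac{1}{222168} \approx 4.5011 \cdot 10^{-6}$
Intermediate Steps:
$\frac{1}{531006 - 308838} = \frac{1}{222168}$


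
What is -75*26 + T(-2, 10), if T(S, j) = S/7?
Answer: -13652/7 ≈ -1950.3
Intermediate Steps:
T(S, j) = S/7 (T(S, j) = S*(⅐) = S/7)
-75*26 + T(-2, 10) = -75*26 + (⅐)*(-2) = -1950 - 2/7 = -13652/7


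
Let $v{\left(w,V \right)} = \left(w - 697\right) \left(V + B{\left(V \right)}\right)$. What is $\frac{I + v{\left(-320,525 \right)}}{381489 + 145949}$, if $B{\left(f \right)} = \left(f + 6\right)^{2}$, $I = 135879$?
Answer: $- \frac{287152383}{527438} \approx -544.43$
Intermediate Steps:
$B{\left(f \right)} = \left(6 + f\right)^{2}$
$v{\left(w,V \right)} = \left(-697 + w\right) \left(V + \left(6 + V\right)^{2}\right)$ ($v{\left(w,V \right)} = \left(w - 697\right) \left(V + \left(6 + V\right)^{2}\right) = \left(-697 + w\right) \left(V + \left(6 + V\right)^{2}\right)$)
$\frac{I + v{\left(-320,525 \right)}}{381489 + 145949} = \frac{135879 - \left(533925 + 1017 \left(6 + 525\right)^{2}\right)}{381489 + 145949} = \frac{135879 - \left(533925 + 286754337\right)}{527438} = \left(135879 - 287288262\right) \frac{1}{527438} = \left(-287152383\right) \frac{1}{527438} = - \frac{287152383}{527438}$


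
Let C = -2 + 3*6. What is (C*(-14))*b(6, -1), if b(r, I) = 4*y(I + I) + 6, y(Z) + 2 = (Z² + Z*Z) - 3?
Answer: -4032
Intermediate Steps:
y(Z) = -5 + 2*Z² (y(Z) = -2 + ((Z² + Z*Z) - 3) = -2 + ((Z² + Z²) - 3) = -2 + (2*Z² - 3) = -2 + (-3 + 2*Z²) = -5 + 2*Z²)
b(r, I) = -14 + 32*I² (b(r, I) = 4*(-5 + 2*(I + I)²) + 6 = 4*(-5 + 2*(2*I)²) + 6 = 4*(-5 + 2*(4*I²)) + 6 = 4*(-5 + 8*I²) + 6 = (-20 + 32*I²) + 6 = -14 + 32*I²)
C = 16 (C = -2 + 18 = 16)
(C*(-14))*b(6, -1) = (16*(-14))*(-14 + 32*(-1)²) = -224*(-14 + 32*1) = -224*(-14 + 32) = -224*18 = -4032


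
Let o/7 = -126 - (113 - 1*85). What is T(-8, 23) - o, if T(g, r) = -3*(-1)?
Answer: 1081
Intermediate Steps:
T(g, r) = 3
o = -1078 (o = 7*(-126 - (113 - 1*85)) = 7*(-126 - (113 - 85)) = 7*(-126 - 1*28) = 7*(-126 - 28) = 7*(-154) = -1078)
T(-8, 23) - o = 3 - 1*(-1078) = 3 + 1078 = 1081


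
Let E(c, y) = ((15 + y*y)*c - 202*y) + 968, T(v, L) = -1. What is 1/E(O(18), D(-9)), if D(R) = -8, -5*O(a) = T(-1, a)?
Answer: 5/12999 ≈ 0.00038465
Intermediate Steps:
O(a) = 1/5 (O(a) = -1/5*(-1) = 1/5)
E(c, y) = 968 - 202*y + c*(15 + y**2) (E(c, y) = ((15 + y**2)*c - 202*y) + 968 = (c*(15 + y**2) - 202*y) + 968 = (-202*y + c*(15 + y**2)) + 968 = 968 - 202*y + c*(15 + y**2))
1/E(O(18), D(-9)) = 1/(968 - 202*(-8) + 15*(1/5) + (1/5)*(-8)**2) = 1/(968 + 1616 + 3 + (1/5)*64) = 1/(968 + 1616 + 3 + 64/5) = 1/(12999/5) = 5/12999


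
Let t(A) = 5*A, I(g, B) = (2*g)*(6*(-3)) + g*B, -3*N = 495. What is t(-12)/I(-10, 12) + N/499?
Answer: -1159/1996 ≈ -0.58066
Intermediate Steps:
N = -165 (N = -⅓*495 = -165)
I(g, B) = -36*g + B*g (I(g, B) = (2*g)*(-18) + B*g = -36*g + B*g)
t(-12)/I(-10, 12) + N/499 = (5*(-12))/((-10*(-36 + 12))) - 165/499 = -60/((-10*(-24))) - 165*1/499 = -60/240 - 165/499 = -60*1/240 - 165/499 = -¼ - 165/499 = -1159/1996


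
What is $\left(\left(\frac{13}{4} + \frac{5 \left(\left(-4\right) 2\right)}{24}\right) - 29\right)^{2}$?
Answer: $\frac{108241}{144} \approx 751.67$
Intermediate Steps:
$\left(\left(\frac{13}{4} + \frac{5 \left(\left(-4\right) 2\right)}{24}\right) - 29\right)^{2} = \left(\left(13 \cdot \frac{1}{4} + 5 \left(-8\right) \frac{1}{24}\right) - 29\right)^{2} = \left(\left(\frac{13}{4} - \frac{5}{3}\right) - 29\right)^{2} = \left(\frac{19}{12} - 29\right)^{2} = \left(- \frac{329}{12}\right)^{2} = \frac{108241}{144}$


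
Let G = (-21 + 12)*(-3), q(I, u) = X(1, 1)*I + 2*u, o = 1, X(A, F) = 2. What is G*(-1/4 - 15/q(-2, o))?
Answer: 783/4 ≈ 195.75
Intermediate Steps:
q(I, u) = 2*I + 2*u
G = 27 (G = -9*(-3) = 27)
G*(-1/4 - 15/q(-2, o)) = 27*(-1/4 - 15/(2*(-2) + 2*1)) = 27*(-1*¼ - 15/(-4 + 2)) = 27*(-¼ - 15/(-2)) = 27*(-¼ - 15*(-½)) = 27*(-¼ + 15/2) = 27*(29/4) = 783/4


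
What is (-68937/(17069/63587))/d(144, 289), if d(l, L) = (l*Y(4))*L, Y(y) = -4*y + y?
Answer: 1461165673/2841374016 ≈ 0.51425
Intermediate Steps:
Y(y) = -3*y
d(l, L) = -12*L*l (d(l, L) = (l*(-3*4))*L = (l*(-12))*L = (-12*l)*L = -12*L*l)
(-68937/(17069/63587))/d(144, 289) = (-68937/(17069/63587))/((-12*289*144)) = -68937/(17069*(1/63587))/(-499392) = -68937/17069/63587*(-1/499392) = -68937*63587/17069*(-1/499392) = -4383497019/17069*(-1/499392) = 1461165673/2841374016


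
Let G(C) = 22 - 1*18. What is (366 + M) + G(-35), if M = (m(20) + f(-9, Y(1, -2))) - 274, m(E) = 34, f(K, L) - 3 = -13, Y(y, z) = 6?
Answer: 120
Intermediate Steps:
G(C) = 4 (G(C) = 22 - 18 = 4)
f(K, L) = -10 (f(K, L) = 3 - 13 = -10)
M = -250 (M = (34 - 10) - 274 = 24 - 274 = -250)
(366 + M) + G(-35) = (366 - 250) + 4 = 116 + 4 = 120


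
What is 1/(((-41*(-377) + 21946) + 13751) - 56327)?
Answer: -1/5173 ≈ -0.00019331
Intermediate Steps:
1/(((-41*(-377) + 21946) + 13751) - 56327) = 1/(((15457 + 21946) + 13751) - 56327) = 1/((37403 + 13751) - 56327) = 1/(51154 - 56327) = 1/(-5173) = -1/5173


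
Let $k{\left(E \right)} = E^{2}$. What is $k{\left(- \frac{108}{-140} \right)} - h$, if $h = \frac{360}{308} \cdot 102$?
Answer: $- \frac{1598481}{13475} \approx -118.63$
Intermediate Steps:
$h = \frac{9180}{77}$ ($h = 360 \cdot \frac{1}{308} \cdot 102 = \frac{90}{77} \cdot 102 = \frac{9180}{77} \approx 119.22$)
$k{\left(- \frac{108}{-140} \right)} - h = \left(- \frac{108}{-140}\right)^{2} - \frac{9180}{77} = \left(\left(-108\right) \left(- \frac{1}{140}\right)\right)^{2} - \frac{9180}{77} = \left(\frac{27}{35}\right)^{2} - \frac{9180}{77} = \frac{729}{1225} - \frac{9180}{77} = - \frac{1598481}{13475}$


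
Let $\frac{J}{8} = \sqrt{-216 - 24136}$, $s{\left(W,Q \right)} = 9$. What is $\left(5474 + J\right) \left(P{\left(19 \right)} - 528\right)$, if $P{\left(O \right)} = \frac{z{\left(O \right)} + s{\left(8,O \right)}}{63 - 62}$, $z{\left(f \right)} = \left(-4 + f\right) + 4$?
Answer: $-2737000 - 16000 i \sqrt{1522} \approx -2.737 \cdot 10^{6} - 6.2421 \cdot 10^{5} i$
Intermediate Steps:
$z{\left(f \right)} = f$
$J = 32 i \sqrt{1522}$ ($J = 8 \sqrt{-216 - 24136} = 8 \sqrt{-24352} = 8 \cdot 4 i \sqrt{1522} = 32 i \sqrt{1522} \approx 1248.4 i$)
$P{\left(O \right)} = 9 + O$ ($P{\left(O \right)} = \frac{O + 9}{63 - 62} = \frac{9 + O}{1} = \left(9 + O\right) 1 = 9 + O$)
$\left(5474 + J\right) \left(P{\left(19 \right)} - 528\right) = \left(5474 + 32 i \sqrt{1522}\right) \left(\left(9 + 19\right) - 528\right) = \left(5474 + 32 i \sqrt{1522}\right) \left(28 - 528\right) = \left(5474 + 32 i \sqrt{1522}\right) \left(-500\right) = -2737000 - 16000 i \sqrt{1522}$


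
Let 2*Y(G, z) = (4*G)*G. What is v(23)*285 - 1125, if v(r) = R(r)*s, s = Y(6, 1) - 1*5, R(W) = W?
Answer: 438060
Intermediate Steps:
Y(G, z) = 2*G² (Y(G, z) = ((4*G)*G)/2 = (4*G²)/2 = 2*G²)
s = 67 (s = 2*6² - 1*5 = 2*36 - 5 = 72 - 5 = 67)
v(r) = 67*r (v(r) = r*67 = 67*r)
v(23)*285 - 1125 = (67*23)*285 - 1125 = 1541*285 - 1125 = 439185 - 1125 = 438060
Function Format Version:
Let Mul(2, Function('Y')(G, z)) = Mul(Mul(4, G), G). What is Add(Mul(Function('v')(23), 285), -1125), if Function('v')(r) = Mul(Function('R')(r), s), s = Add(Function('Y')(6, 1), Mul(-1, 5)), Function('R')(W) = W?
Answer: 438060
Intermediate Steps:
Function('Y')(G, z) = Mul(2, Pow(G, 2)) (Function('Y')(G, z) = Mul(Rational(1, 2), Mul(Mul(4, G), G)) = Mul(Rational(1, 2), Mul(4, Pow(G, 2))) = Mul(2, Pow(G, 2)))
s = 67 (s = Add(Mul(2, Pow(6, 2)), Mul(-1, 5)) = Add(Mul(2, 36), -5) = Add(72, -5) = 67)
Function('v')(r) = Mul(67, r) (Function('v')(r) = Mul(r, 67) = Mul(67, r))
Add(Mul(Function('v')(23), 285), -1125) = Add(Mul(Mul(67, 23), 285), -1125) = Add(Mul(1541, 285), -1125) = Add(439185, -1125) = 438060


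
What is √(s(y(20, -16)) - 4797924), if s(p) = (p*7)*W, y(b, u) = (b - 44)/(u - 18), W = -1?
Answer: 2*I*√346650366/17 ≈ 2190.4*I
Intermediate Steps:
y(b, u) = (-44 + b)/(-18 + u)
s(p) = -7*p (s(p) = (p*7)*(-1) = (7*p)*(-1) = -7*p)
√(s(y(20, -16)) - 4797924) = √(-7*(-44 + 20)/(-18 - 16) - 4797924) = √(-7*(-24)/(-34) - 4797924) = √(-(-7)*(-24)/34 - 4797924) = √(-7*12/17 - 4797924) = √(-84/17 - 4797924) = √(-81564792/17) = 2*I*√346650366/17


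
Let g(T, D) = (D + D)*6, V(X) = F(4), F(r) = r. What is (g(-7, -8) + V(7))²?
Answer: 8464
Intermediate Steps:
V(X) = 4
g(T, D) = 12*D (g(T, D) = (2*D)*6 = 12*D)
(g(-7, -8) + V(7))² = (12*(-8) + 4)² = (-96 + 4)² = (-92)² = 8464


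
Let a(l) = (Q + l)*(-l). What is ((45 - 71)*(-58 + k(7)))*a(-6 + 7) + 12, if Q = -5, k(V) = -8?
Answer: 6876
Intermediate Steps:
a(l) = -l*(-5 + l) (a(l) = (-5 + l)*(-l) = -l*(-5 + l))
((45 - 71)*(-58 + k(7)))*a(-6 + 7) + 12 = ((45 - 71)*(-58 - 8))*((-6 + 7)*(5 - (-6 + 7))) + 12 = (-26*(-66))*(1*(5 - 1*1)) + 12 = 1716*(1*(5 - 1)) + 12 = 1716*(1*4) + 12 = 1716*4 + 12 = 6864 + 12 = 6876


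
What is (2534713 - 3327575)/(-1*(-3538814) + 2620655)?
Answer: -792862/6159469 ≈ -0.12872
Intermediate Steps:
(2534713 - 3327575)/(-1*(-3538814) + 2620655) = -792862/(3538814 + 2620655) = -792862/6159469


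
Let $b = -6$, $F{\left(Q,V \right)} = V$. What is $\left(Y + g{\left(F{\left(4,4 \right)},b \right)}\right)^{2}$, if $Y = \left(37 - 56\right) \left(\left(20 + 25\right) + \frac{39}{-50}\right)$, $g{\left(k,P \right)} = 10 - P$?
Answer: $\frac{1698181681}{2500} \approx 6.7927 \cdot 10^{5}$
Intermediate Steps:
$Y = - \frac{42009}{50}$ ($Y = - 19 \left(45 + 39 \left(- \frac{1}{50}\right)\right) = - 19 \left(45 - \frac{39}{50}\right) = \left(-19\right) \frac{2211}{50} = - \frac{42009}{50} \approx -840.18$)
$\left(Y + g{\left(F{\left(4,4 \right)},b \right)}\right)^{2} = \left(- \frac{42009}{50} + \left(10 - -6\right)\right)^{2} = \left(- \frac{42009}{50} + \left(10 + 6\right)\right)^{2} = \left(- \frac{42009}{50} + 16\right)^{2} = \left(- \frac{41209}{50}\right)^{2} = \frac{1698181681}{2500}$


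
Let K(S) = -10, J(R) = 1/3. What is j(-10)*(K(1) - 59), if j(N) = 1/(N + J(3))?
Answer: 207/29 ≈ 7.1379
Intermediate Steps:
J(R) = ⅓
j(N) = 1/(⅓ + N) (j(N) = 1/(N + ⅓) = 1/(⅓ + N))
j(-10)*(K(1) - 59) = (3/(1 + 3*(-10)))*(-10 - 59) = (3/(1 - 30))*(-69) = (3/(-29))*(-69) = (3*(-1/29))*(-69) = -3/29*(-69) = 207/29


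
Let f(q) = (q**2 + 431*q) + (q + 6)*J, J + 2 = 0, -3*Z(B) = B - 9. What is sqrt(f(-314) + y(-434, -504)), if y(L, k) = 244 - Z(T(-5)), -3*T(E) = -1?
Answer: 4*I*sqrt(20183)/3 ≈ 189.42*I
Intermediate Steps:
T(E) = 1/3 (T(E) = -1/3*(-1) = 1/3)
Z(B) = 3 - B/3 (Z(B) = -(B - 9)/3 = -(-9 + B)/3 = 3 - B/3)
J = -2 (J = -2 + 0 = -2)
y(L, k) = 2170/9 (y(L, k) = 244 - (3 - 1/3*1/3) = 244 - (3 - 1/9) = 244 - 1*26/9 = 244 - 26/9 = 2170/9)
f(q) = -12 + q**2 + 429*q (f(q) = (q**2 + 431*q) + (q + 6)*(-2) = (q**2 + 431*q) + (6 + q)*(-2) = (q**2 + 431*q) + (-12 - 2*q) = -12 + q**2 + 429*q)
sqrt(f(-314) + y(-434, -504)) = sqrt((-12 + (-314)**2 + 429*(-314)) + 2170/9) = sqrt((-12 + 98596 - 134706) + 2170/9) = sqrt(-36122 + 2170/9) = sqrt(-322928/9) = 4*I*sqrt(20183)/3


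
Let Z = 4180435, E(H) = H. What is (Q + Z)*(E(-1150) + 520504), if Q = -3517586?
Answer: 344253279546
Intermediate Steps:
(Q + Z)*(E(-1150) + 520504) = (-3517586 + 4180435)*(-1150 + 520504) = 662849*519354 = 344253279546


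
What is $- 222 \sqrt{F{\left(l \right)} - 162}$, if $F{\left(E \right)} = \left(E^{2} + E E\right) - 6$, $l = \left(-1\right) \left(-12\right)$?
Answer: $- 444 \sqrt{30} \approx -2431.9$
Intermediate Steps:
$l = 12$
$F{\left(E \right)} = -6 + 2 E^{2}$ ($F{\left(E \right)} = \left(E^{2} + E^{2}\right) - 6 = 2 E^{2} - 6 = -6 + 2 E^{2}$)
$- 222 \sqrt{F{\left(l \right)} - 162} = - 222 \sqrt{\left(-6 + 2 \cdot 12^{2}\right) - 162} = - 222 \sqrt{\left(-6 + 2 \cdot 144\right) - 162} = - 222 \sqrt{\left(-6 + 288\right) - 162} = - 222 \sqrt{282 - 162} = - 222 \sqrt{120} = - 222 \cdot 2 \sqrt{30} = - 444 \sqrt{30}$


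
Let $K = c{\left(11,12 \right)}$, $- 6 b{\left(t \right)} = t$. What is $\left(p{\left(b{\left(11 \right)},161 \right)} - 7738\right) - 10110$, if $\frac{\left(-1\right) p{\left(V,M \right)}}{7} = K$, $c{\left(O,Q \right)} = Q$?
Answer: $-17932$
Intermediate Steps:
$b{\left(t \right)} = - \frac{t}{6}$
$K = 12$
$p{\left(V,M \right)} = -84$ ($p{\left(V,M \right)} = \left(-7\right) 12 = -84$)
$\left(p{\left(b{\left(11 \right)},161 \right)} - 7738\right) - 10110 = \left(-84 - 7738\right) - 10110 = -7822 - 10110 = -17932$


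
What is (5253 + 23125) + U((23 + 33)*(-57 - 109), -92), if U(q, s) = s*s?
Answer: 36842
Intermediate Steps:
U(q, s) = s²
(5253 + 23125) + U((23 + 33)*(-57 - 109), -92) = (5253 + 23125) + (-92)² = 28378 + 8464 = 36842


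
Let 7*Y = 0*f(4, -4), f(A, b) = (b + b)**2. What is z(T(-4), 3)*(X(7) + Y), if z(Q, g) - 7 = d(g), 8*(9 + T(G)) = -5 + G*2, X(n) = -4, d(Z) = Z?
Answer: -40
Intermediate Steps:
f(A, b) = 4*b**2 (f(A, b) = (2*b)**2 = 4*b**2)
T(G) = -77/8 + G/4 (T(G) = -9 + (-5 + G*2)/8 = -9 + (-5 + 2*G)/8 = -9 + (-5/8 + G/4) = -77/8 + G/4)
z(Q, g) = 7 + g
Y = 0 (Y = (0*(4*(-4)**2))/7 = (0*(4*16))/7 = (0*64)/7 = (1/7)*0 = 0)
z(T(-4), 3)*(X(7) + Y) = (7 + 3)*(-4 + 0) = 10*(-4) = -40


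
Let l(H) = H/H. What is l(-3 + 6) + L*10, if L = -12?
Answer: -119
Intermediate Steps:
l(H) = 1
l(-3 + 6) + L*10 = 1 - 12*10 = 1 - 120 = -119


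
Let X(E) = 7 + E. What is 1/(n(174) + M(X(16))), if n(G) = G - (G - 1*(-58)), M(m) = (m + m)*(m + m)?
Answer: 1/2058 ≈ 0.00048591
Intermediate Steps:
M(m) = 4*m² (M(m) = (2*m)*(2*m) = 4*m²)
n(G) = -58 (n(G) = G - (G + 58) = G - (58 + G) = G + (-58 - G) = -58)
1/(n(174) + M(X(16))) = 1/(-58 + 4*(7 + 16)²) = 1/(-58 + 4*23²) = 1/(-58 + 4*529) = 1/(-58 + 2116) = 1/2058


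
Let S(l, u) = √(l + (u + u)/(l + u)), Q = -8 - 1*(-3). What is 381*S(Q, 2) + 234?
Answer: 234 + 127*I*√57 ≈ 234.0 + 958.83*I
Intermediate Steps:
Q = -5 (Q = -8 + 3 = -5)
S(l, u) = √(l + 2*u/(l + u)) (S(l, u) = √(l + (2*u)/(l + u)) = √(l + 2*u/(l + u)))
381*S(Q, 2) + 234 = 381*√((2*2 - 5*(-5 + 2))/(-5 + 2)) + 234 = 381*√((4 - 5*(-3))/(-3)) + 234 = 381*√(-(4 + 15)/3) + 234 = 381*√(-⅓*19) + 234 = 381*√(-19/3) + 234 = 381*(I*√57/3) + 234 = 127*I*√57 + 234 = 234 + 127*I*√57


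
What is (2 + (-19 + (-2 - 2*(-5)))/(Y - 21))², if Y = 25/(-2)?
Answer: 24336/4489 ≈ 5.4212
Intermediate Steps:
Y = -25/2 (Y = 25*(-½) = -25/2 ≈ -12.500)
(2 + (-19 + (-2 - 2*(-5)))/(Y - 21))² = (2 + (-19 + (-2 - 2*(-5)))/(-25/2 - 21))² = (2 + (-19 + (-2 + 10))/(-67/2))² = (2 + (-19 + 8)*(-2/67))² = (2 - 11*(-2/67))² = (2 + 22/67)² = (156/67)² = 24336/4489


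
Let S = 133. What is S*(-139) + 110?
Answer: -18377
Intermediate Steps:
S*(-139) + 110 = 133*(-139) + 110 = -18487 + 110 = -18377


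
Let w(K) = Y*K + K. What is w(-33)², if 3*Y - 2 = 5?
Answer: 12100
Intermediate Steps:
Y = 7/3 (Y = ⅔ + (⅓)*5 = ⅔ + 5/3 = 7/3 ≈ 2.3333)
w(K) = 10*K/3 (w(K) = 7*K/3 + K = 10*K/3)
w(-33)² = ((10/3)*(-33))² = (-110)² = 12100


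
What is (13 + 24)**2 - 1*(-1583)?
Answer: 2952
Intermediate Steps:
(13 + 24)**2 - 1*(-1583) = 37**2 + 1583 = 1369 + 1583 = 2952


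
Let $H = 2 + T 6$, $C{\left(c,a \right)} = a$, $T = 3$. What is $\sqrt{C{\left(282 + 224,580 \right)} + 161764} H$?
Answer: $40 \sqrt{40586} \approx 8058.4$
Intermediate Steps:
$H = 20$ ($H = 2 + 3 \cdot 6 = 2 + 18 = 20$)
$\sqrt{C{\left(282 + 224,580 \right)} + 161764} H = \sqrt{580 + 161764} \cdot 20 = \sqrt{162344} \cdot 20 = 2 \sqrt{40586} \cdot 20 = 40 \sqrt{40586}$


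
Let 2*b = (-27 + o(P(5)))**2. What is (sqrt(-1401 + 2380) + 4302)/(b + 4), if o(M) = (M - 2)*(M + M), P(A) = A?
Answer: 8604/17 + 2*sqrt(979)/17 ≈ 509.80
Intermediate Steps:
o(M) = 2*M*(-2 + M) (o(M) = (-2 + M)*(2*M) = 2*M*(-2 + M))
b = 9/2 (b = (-27 + 2*5*(-2 + 5))**2/2 = (-27 + 2*5*3)**2/2 = (-27 + 30)**2/2 = (1/2)*3**2 = (1/2)*9 = 9/2 ≈ 4.5000)
(sqrt(-1401 + 2380) + 4302)/(b + 4) = (sqrt(-1401 + 2380) + 4302)/(9/2 + 4) = (sqrt(979) + 4302)/(17/2) = (4302 + sqrt(979))*(2/17) = 8604/17 + 2*sqrt(979)/17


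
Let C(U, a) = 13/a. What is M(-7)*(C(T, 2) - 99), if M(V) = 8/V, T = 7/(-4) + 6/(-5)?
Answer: 740/7 ≈ 105.71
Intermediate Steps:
T = -59/20 (T = 7*(-¼) + 6*(-⅕) = -7/4 - 6/5 = -59/20 ≈ -2.9500)
M(-7)*(C(T, 2) - 99) = (8/(-7))*(13/2 - 99) = (8*(-⅐))*(13*(½) - 99) = -8*(13/2 - 99)/7 = -8/7*(-185/2) = 740/7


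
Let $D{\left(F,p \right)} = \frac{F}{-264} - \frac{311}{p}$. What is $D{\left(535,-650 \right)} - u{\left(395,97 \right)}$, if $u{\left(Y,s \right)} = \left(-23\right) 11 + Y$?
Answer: $- \frac{12316423}{85800} \approx -143.55$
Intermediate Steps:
$D{\left(F,p \right)} = - \frac{311}{p} - \frac{F}{264}$ ($D{\left(F,p \right)} = F \left(- \frac{1}{264}\right) - \frac{311}{p} = - \frac{F}{264} - \frac{311}{p} = - \frac{311}{p} - \frac{F}{264}$)
$u{\left(Y,s \right)} = -253 + Y$
$D{\left(535,-650 \right)} - u{\left(395,97 \right)} = \left(- \frac{311}{-650} - \frac{535}{264}\right) - \left(-253 + 395\right) = \left(\left(-311\right) \left(- \frac{1}{650}\right) - \frac{535}{264}\right) - 142 = \left(\frac{311}{650} - \frac{535}{264}\right) - 142 = - \frac{132823}{85800} - 142 = - \frac{12316423}{85800}$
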